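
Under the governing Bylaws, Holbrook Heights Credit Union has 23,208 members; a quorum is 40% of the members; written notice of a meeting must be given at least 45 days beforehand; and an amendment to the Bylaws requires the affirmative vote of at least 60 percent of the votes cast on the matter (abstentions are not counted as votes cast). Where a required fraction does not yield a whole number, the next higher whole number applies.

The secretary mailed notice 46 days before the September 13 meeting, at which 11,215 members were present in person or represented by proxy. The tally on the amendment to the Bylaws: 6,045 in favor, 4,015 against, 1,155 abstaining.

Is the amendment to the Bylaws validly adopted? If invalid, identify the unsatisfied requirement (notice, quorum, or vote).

Notice: 46 days given; 45 required. Satisfied.
Quorum: 40% of 23,208 = 9,283.20, rounded up to 9,284; 11,215 present. Satisfied.
Vote: requires three-fifths of the votes cast (11,215 − 1,155 abstaining = 10,060); 3/5 of 10060 = 6036, so 6,036 needed; 6,045 in favor. Satisfied.

Valid — all requirements satisfied.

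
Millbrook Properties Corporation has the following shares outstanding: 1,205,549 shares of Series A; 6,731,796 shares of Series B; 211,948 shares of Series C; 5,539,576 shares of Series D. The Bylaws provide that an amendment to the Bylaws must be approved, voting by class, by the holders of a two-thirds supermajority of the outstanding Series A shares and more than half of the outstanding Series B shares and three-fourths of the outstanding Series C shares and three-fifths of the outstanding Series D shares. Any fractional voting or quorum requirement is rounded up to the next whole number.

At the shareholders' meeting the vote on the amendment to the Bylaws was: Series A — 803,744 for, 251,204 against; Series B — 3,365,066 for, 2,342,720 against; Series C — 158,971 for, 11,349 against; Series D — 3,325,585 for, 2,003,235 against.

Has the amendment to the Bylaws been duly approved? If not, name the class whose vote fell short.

Series A: 2/3 of 1205549 = 803699.33, rounded up to 803700; 803,700 required, 803,744 in favor — approved.
Series B: a majority of 6731796 is 3365899; 3,365,899 required, 3,365,066 in favor — not approved.
Series C: 3/4 of 211948 = 158961; 158,961 required, 158,971 in favor — approved.
Series D: 3/5 of 5539576 = 3323745.60, rounded up to 3323746; 3,323,746 required, 3,325,585 in favor — approved.

Not approved — the Series B shares did not give the required vote.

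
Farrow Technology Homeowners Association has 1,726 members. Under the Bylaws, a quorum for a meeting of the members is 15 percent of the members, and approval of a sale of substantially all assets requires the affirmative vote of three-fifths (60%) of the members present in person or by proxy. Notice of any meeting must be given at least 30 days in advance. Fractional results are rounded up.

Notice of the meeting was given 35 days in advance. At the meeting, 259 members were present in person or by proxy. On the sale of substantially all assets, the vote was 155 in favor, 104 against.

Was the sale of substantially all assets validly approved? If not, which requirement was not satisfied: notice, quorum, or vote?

Notice: 35 days given; 30 required. Satisfied.
Quorum: 15% of 1,726 = 258.90, rounded up to 259; 259 present. Satisfied.
Vote: requires three-fifths of those present (259); 3/5 of 259 = 155.40, rounded up to 156, so 156 needed; 155 in favor. Not satisfied.

Invalid — vote requirement not satisfied.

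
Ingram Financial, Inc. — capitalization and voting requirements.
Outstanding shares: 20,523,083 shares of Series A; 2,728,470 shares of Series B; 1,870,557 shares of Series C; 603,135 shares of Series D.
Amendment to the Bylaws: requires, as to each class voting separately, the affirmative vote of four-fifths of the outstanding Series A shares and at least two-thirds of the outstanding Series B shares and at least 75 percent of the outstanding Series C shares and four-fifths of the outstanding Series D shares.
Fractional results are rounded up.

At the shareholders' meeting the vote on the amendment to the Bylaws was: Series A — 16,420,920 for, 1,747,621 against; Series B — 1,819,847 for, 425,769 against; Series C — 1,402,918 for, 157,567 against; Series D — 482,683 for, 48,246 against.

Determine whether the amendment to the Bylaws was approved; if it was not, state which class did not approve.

Approved — every class gave the required vote.

Series A: 4/5 of 20523083 = 16418466.40, rounded up to 16418467; 16,418,467 required, 16,420,920 in favor — approved.
Series B: 2/3 of 2728470 = 1818980; 1,818,980 required, 1,819,847 in favor — approved.
Series C: 3/4 of 1870557 = 1402917.75, rounded up to 1402918; 1,402,918 required, 1,402,918 in favor — approved.
Series D: 4/5 of 603135 = 482508; 482,508 required, 482,683 in favor — approved.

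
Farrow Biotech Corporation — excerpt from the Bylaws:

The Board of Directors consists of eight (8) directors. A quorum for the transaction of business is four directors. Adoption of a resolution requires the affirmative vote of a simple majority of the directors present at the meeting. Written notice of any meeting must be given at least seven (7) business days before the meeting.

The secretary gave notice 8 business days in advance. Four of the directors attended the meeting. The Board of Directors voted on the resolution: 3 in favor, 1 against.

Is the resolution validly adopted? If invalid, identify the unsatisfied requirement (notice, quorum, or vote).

Notice: 8 business days given; 7 required (8 ≥ 7). Satisfied.
Quorum: 4 present; quorum is 4. Satisfied.
Vote: the resolution requires a majority of the directors present (4). A majority of 4 is 3, so 3 affirmative votes are needed; 3 voted in favor. Satisfied.

Valid — all requirements satisfied.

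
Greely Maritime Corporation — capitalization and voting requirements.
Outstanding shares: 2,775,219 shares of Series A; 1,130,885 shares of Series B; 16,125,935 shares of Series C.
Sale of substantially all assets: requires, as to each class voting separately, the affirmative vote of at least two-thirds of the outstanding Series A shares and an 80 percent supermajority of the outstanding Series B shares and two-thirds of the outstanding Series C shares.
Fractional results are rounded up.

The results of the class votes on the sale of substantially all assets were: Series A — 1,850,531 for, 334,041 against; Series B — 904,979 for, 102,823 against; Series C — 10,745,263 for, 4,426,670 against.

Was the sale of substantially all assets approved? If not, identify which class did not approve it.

Not approved — the Series C shares did not give the required vote.

Series A: 2/3 of 2775219 = 1850146; 1,850,146 required, 1,850,531 in favor — approved.
Series B: 4/5 of 1130885 = 904708; 904,708 required, 904,979 in favor — approved.
Series C: 2/3 of 16125935 = 10750623.33, rounded up to 10750624; 10,750,624 required, 10,745,263 in favor — not approved.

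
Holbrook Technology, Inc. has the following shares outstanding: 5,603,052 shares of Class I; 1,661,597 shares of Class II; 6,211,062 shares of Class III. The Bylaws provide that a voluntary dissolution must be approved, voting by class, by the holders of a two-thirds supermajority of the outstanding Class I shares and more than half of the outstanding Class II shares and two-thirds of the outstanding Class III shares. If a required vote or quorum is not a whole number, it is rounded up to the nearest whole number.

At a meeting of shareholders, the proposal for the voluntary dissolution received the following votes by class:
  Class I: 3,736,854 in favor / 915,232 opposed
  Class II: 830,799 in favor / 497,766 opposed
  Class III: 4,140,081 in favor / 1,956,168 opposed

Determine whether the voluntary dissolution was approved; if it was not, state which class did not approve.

Class I: 2/3 of 5603052 = 3735368; 3,735,368 required, 3,736,854 in favor — approved.
Class II: a majority of 1661597 is 830799; 830,799 required, 830,799 in favor — approved.
Class III: 2/3 of 6211062 = 4140708; 4,140,708 required, 4,140,081 in favor — not approved.

Not approved — the Class III shares did not give the required vote.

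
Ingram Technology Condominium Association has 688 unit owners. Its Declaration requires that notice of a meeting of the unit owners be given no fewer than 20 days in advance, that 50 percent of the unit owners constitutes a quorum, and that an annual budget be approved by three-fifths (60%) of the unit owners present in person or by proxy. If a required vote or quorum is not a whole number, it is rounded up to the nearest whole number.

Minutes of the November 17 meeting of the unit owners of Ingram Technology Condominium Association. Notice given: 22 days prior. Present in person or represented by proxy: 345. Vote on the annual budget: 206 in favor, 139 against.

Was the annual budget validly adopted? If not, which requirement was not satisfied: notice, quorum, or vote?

Invalid — vote requirement not satisfied.

Notice: 22 days given; 20 required. Satisfied.
Quorum: 50% of 688 = 344; 345 present. Satisfied.
Vote: requires three-fifths of those present (345); 3/5 of 345 = 207, so 207 needed; 206 in favor. Not satisfied.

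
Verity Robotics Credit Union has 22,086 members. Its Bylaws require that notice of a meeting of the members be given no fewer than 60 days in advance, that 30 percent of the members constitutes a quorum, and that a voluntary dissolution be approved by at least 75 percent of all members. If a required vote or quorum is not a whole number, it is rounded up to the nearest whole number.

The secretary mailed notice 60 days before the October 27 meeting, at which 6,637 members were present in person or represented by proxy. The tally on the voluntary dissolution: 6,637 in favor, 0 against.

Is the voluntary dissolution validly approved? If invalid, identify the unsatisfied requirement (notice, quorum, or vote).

Notice: 60 days given; 60 required. Satisfied.
Quorum: 30% of 22,086 = 6,625.80, rounded up to 6,626; 6,637 present. Satisfied.
Vote: requires three-fourths of all members (22,086); 3/4 of 22086 = 16564.50, rounded up to 16565, so 16,565 needed; 6,637 in favor. Not satisfied.

Invalid — vote requirement not satisfied.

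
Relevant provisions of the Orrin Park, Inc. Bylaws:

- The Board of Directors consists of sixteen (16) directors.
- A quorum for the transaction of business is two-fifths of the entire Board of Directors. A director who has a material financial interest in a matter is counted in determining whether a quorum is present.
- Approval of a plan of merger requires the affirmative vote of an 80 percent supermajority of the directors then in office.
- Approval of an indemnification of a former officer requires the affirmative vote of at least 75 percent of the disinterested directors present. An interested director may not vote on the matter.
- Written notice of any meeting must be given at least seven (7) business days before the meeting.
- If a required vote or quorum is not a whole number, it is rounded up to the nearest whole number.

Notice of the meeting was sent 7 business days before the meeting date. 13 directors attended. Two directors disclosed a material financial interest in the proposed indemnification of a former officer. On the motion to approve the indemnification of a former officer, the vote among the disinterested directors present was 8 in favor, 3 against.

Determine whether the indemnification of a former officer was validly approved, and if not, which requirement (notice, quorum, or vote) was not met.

Invalid — vote requirement not satisfied.

Notice: 7 business days given; 7 required (7 ≥ 7). Satisfied.
Quorum: 13 present (interested directors count toward quorum); quorum is 7. Satisfied.
Vote: the indemnification of a former officer requires three-fourths of the disinterested directors present (13 − 2 = 11). 3/4 of 11 = 8.25, rounded up to 9, so 9 affirmative votes are needed; 8 voted in favor. Not satisfied.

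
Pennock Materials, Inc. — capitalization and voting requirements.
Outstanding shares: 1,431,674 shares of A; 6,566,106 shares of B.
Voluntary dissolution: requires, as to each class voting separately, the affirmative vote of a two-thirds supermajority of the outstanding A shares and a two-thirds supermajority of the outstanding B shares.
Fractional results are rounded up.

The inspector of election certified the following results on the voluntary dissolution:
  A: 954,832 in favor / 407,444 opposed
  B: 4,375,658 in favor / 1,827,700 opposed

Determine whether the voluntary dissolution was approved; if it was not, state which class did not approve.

A: 2/3 of 1431674 = 954449.33, rounded up to 954450; 954,450 required, 954,832 in favor — approved.
B: 2/3 of 6566106 = 4377404; 4,377,404 required, 4,375,658 in favor — not approved.

Not approved — the B shares did not give the required vote.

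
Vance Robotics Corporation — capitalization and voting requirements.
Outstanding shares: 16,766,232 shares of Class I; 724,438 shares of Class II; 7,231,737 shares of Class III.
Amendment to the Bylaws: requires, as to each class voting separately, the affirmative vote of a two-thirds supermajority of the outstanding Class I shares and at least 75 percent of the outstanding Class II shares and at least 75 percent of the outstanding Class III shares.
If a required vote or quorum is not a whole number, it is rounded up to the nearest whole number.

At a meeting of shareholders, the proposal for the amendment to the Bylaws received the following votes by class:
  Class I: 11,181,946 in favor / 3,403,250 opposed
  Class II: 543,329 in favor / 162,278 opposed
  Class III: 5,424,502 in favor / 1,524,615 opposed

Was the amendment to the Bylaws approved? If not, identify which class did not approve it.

Approved — every class gave the required vote.

Class I: 2/3 of 16766232 = 11177488; 11,177,488 required, 11,181,946 in favor — approved.
Class II: 3/4 of 724438 = 543328.50, rounded up to 543329; 543,329 required, 543,329 in favor — approved.
Class III: 3/4 of 7231737 = 5423802.75, rounded up to 5423803; 5,423,803 required, 5,424,502 in favor — approved.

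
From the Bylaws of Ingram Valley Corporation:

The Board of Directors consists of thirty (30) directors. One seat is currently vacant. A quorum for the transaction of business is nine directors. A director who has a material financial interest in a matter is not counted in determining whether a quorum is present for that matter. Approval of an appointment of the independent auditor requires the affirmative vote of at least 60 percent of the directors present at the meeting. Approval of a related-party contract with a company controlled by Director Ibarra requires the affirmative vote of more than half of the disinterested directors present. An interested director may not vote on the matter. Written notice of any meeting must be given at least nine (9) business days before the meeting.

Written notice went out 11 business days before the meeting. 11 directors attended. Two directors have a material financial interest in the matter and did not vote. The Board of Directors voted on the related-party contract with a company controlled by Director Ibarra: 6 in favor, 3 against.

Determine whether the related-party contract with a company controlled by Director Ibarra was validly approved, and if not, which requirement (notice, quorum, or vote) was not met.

Notice: 11 business days given; 9 required (11 ≥ 9). Satisfied.
Quorum: 11 present, but the 2 interested directors do not count, leaving 9. Quorum is 9. Satisfied.
Vote: the related-party contract with a company controlled by Director Ibarra requires a majority of the disinterested directors present (11 − 2 = 9). A majority of 9 is 5, so 5 affirmative votes are needed; 6 voted in favor. Satisfied.

Valid — all requirements satisfied.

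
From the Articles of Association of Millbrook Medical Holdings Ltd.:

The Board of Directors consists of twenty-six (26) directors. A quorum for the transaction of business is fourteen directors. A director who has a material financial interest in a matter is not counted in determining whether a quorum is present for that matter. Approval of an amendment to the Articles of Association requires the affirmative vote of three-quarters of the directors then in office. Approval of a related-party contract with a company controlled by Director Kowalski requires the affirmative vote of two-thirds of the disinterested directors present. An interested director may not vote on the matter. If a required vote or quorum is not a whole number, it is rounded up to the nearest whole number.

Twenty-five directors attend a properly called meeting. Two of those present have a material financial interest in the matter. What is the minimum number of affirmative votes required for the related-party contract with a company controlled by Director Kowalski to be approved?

The related-party contract with a company controlled by Director Kowalski requires two-thirds of the disinterested directors present (25 − 2 = 23).
2/3 of 23 = 15.33, rounded up to 16.

16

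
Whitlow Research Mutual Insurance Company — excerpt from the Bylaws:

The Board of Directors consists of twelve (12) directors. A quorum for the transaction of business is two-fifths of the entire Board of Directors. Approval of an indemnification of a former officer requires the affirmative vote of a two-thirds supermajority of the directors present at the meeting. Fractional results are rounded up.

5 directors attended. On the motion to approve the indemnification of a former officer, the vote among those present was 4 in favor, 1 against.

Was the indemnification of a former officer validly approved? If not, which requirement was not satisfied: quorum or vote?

Quorum: 5 present; quorum is 5. Satisfied.
Vote: the indemnification of a former officer requires two-thirds of the directors present (5). 2/3 of 5 = 3.33, rounded up to 4, so 4 affirmative votes are needed; 4 voted in favor. Satisfied.

Valid — all requirements satisfied.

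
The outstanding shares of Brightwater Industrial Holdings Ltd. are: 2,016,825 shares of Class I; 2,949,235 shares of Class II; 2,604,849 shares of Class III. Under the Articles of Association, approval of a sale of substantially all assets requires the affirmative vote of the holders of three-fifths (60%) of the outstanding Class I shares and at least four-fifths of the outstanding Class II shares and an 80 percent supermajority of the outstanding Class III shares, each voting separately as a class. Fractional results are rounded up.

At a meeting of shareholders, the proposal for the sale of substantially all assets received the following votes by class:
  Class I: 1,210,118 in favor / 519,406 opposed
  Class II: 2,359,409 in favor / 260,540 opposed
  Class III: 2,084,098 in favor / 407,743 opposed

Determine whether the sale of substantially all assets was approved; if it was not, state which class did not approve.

Approved — every class gave the required vote.

Class I: 3/5 of 2016825 = 1210095; 1,210,095 required, 1,210,118 in favor — approved.
Class II: 4/5 of 2949235 = 2359388; 2,359,388 required, 2,359,409 in favor — approved.
Class III: 4/5 of 2604849 = 2083879.20, rounded up to 2083880; 2,083,880 required, 2,084,098 in favor — approved.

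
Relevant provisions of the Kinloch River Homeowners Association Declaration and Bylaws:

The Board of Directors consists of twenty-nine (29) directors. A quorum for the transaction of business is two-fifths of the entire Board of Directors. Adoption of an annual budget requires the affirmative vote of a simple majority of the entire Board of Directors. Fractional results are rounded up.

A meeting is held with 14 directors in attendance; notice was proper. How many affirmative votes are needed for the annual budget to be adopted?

The annual budget requires a majority of the entire Board of Directors (29).
A majority of 29 is 15.
(Only 14 can vote, so the annual budget cannot pass at this meeting, but the required vote is still 15.)

15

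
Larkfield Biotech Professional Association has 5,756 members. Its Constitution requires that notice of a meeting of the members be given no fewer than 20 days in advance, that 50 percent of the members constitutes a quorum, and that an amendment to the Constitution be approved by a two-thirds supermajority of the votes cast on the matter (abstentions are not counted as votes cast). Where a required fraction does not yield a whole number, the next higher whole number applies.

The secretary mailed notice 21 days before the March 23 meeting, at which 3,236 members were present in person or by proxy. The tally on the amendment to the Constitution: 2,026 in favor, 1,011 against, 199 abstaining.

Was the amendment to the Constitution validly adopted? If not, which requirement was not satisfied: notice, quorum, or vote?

Valid — all requirements satisfied.

Notice: 21 days given; 20 required. Satisfied.
Quorum: 50% of 5,756 = 2,878; 3,236 present. Satisfied.
Vote: requires two-thirds of the votes cast (3,236 − 199 abstaining = 3,037); 2/3 of 3037 = 2024.67, rounded up to 2025, so 2,025 needed; 2,026 in favor. Satisfied.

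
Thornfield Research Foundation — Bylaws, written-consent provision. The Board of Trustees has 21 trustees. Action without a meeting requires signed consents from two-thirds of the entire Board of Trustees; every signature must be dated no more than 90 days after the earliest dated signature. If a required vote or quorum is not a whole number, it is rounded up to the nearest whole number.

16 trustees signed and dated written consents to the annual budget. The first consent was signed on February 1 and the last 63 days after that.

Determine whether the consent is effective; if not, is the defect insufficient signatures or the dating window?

Signatures required: two-thirds of 21 — 2/3 of 21 = 14, so 14 needed; 16 signed. Sufficient.
Dating window: the latest signature is 63 days after the earliest; the limit is 90 days. Within the window.

Effective — both the signature and dating-window requirements are satisfied.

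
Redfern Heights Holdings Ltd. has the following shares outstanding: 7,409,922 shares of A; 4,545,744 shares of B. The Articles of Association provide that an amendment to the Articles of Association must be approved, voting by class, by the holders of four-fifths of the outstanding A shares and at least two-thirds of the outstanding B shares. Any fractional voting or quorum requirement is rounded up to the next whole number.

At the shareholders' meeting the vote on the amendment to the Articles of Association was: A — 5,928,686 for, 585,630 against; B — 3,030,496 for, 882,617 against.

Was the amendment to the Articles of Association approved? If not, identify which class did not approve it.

A: 4/5 of 7409922 = 5927937.60, rounded up to 5927938; 5,927,938 required, 5,928,686 in favor — approved.
B: 2/3 of 4545744 = 3030496; 3,030,496 required, 3,030,496 in favor — approved.

Approved — every class gave the required vote.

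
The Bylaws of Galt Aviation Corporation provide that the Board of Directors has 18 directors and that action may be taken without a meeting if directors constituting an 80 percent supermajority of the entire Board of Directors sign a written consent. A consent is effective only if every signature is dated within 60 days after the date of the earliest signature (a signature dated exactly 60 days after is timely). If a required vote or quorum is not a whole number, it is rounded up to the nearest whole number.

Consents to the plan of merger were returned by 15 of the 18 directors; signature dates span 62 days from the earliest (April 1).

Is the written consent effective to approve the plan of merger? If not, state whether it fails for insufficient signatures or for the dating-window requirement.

Signatures required: an 80 percent supermajority of 18 — 4/5 of 18 = 14.40, rounded up to 15, so 15 needed; 15 signed. Sufficient.
Dating window: the latest signature is 62 days after the earliest; the limit is 60 days. Outside the window.

Not effective — dating-window requirement not satisfied.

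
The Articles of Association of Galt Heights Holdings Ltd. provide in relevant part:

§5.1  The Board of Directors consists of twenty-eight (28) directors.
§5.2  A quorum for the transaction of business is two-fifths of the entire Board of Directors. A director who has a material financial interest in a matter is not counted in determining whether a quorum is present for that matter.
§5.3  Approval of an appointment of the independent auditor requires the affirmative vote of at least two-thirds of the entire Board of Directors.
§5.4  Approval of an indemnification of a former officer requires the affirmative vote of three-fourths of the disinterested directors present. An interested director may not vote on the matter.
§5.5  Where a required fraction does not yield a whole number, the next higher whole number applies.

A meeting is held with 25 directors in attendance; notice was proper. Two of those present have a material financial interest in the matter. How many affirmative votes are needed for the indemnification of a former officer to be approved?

The indemnification of a former officer requires three-fourths of the disinterested directors present (25 − 2 = 23).
3/4 of 23 = 17.25, rounded up to 18.

18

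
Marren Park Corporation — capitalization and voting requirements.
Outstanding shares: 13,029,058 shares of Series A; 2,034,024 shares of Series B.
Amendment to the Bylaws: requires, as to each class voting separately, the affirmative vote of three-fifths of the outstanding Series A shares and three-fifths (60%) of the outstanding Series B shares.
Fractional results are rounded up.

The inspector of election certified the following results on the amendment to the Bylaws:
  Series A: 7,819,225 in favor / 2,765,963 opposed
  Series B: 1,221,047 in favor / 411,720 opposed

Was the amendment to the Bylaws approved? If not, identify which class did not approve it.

Approved — every class gave the required vote.

Series A: 3/5 of 13029058 = 7817434.80, rounded up to 7817435; 7,817,435 required, 7,819,225 in favor — approved.
Series B: 3/5 of 2034024 = 1220414.40, rounded up to 1220415; 1,220,415 required, 1,221,047 in favor — approved.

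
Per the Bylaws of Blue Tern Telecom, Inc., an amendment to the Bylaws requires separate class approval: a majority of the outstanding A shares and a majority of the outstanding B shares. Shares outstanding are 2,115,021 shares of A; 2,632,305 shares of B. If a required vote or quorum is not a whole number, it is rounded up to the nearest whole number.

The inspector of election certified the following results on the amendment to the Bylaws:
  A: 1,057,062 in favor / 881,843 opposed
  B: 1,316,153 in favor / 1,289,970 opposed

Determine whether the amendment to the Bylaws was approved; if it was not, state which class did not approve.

A: a majority of 2115021 is 1057511; 1,057,511 required, 1,057,062 in favor — not approved.
B: a majority of 2632305 is 1316153; 1,316,153 required, 1,316,153 in favor — approved.

Not approved — the A shares did not give the required vote.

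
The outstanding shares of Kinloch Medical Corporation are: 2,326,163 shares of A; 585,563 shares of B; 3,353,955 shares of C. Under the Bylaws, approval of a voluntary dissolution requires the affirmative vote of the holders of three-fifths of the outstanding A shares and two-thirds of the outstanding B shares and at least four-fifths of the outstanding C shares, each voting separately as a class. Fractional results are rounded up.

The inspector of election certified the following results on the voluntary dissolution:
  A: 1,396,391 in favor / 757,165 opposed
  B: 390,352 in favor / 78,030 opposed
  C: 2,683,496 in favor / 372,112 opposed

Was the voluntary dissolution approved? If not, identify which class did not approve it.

A: 3/5 of 2326163 = 1395697.80, rounded up to 1395698; 1,395,698 required, 1,396,391 in favor — approved.
B: 2/3 of 585563 = 390375.33, rounded up to 390376; 390,376 required, 390,352 in favor — not approved.
C: 4/5 of 3353955 = 2683164; 2,683,164 required, 2,683,496 in favor — approved.

Not approved — the B shares did not give the required vote.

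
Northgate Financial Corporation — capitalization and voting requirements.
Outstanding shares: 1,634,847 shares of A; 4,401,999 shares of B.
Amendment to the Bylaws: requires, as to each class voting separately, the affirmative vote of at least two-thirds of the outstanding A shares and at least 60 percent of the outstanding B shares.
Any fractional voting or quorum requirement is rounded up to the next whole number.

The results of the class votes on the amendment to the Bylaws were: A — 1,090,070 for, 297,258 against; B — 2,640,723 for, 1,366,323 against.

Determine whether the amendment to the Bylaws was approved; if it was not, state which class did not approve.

A: 2/3 of 1634847 = 1089898; 1,089,898 required, 1,090,070 in favor — approved.
B: 3/5 of 4401999 = 2641199.40, rounded up to 2641200; 2,641,200 required, 2,640,723 in favor — not approved.

Not approved — the B shares did not give the required vote.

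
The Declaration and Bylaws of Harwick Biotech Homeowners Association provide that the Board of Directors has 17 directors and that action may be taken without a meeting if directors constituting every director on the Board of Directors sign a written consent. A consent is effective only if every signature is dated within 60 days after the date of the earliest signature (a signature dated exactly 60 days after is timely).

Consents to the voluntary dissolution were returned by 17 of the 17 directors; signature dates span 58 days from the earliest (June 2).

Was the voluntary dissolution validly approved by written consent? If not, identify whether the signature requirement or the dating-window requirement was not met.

Effective — both the signature and dating-window requirements are satisfied.

Signatures required: every one of 17 — unanimous means all 17, so 17 needed; 17 signed. Sufficient.
Dating window: the latest signature is 58 days after the earliest; the limit is 60 days. Within the window.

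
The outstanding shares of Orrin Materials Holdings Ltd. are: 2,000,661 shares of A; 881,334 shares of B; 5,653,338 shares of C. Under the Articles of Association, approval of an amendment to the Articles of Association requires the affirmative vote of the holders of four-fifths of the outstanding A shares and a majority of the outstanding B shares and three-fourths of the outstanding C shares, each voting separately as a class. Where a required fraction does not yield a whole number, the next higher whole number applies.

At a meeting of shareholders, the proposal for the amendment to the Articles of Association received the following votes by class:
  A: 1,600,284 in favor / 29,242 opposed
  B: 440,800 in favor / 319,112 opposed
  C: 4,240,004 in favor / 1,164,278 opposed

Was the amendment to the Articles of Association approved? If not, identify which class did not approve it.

A: 4/5 of 2000661 = 1600528.80, rounded up to 1600529; 1,600,529 required, 1,600,284 in favor — not approved.
B: a majority of 881334 is 440668; 440,668 required, 440,800 in favor — approved.
C: 3/4 of 5653338 = 4240003.50, rounded up to 4240004; 4,240,004 required, 4,240,004 in favor — approved.

Not approved — the A shares did not give the required vote.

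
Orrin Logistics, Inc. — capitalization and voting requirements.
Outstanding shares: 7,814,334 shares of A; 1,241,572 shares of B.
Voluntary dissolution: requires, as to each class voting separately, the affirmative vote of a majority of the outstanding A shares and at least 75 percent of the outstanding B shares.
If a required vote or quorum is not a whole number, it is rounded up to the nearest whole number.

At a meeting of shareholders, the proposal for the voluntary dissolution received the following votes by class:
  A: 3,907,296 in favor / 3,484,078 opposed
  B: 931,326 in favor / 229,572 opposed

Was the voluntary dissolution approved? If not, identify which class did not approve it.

Approved — every class gave the required vote.

A: a majority of 7814334 is 3907168; 3,907,168 required, 3,907,296 in favor — approved.
B: 3/4 of 1241572 = 931179; 931,179 required, 931,326 in favor — approved.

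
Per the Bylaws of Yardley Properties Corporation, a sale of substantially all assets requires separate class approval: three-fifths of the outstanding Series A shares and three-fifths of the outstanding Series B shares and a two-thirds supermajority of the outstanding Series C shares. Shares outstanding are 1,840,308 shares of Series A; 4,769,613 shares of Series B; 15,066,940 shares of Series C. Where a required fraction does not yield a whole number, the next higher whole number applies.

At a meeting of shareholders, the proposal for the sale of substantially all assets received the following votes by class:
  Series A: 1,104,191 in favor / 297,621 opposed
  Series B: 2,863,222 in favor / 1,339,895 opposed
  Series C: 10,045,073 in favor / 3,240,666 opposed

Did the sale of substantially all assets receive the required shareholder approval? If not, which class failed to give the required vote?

Series A: 3/5 of 1840308 = 1104184.80, rounded up to 1104185; 1,104,185 required, 1,104,191 in favor — approved.
Series B: 3/5 of 4769613 = 2861767.80, rounded up to 2861768; 2,861,768 required, 2,863,222 in favor — approved.
Series C: 2/3 of 15066940 = 10044626.67, rounded up to 10044627; 10,044,627 required, 10,045,073 in favor — approved.

Approved — every class gave the required vote.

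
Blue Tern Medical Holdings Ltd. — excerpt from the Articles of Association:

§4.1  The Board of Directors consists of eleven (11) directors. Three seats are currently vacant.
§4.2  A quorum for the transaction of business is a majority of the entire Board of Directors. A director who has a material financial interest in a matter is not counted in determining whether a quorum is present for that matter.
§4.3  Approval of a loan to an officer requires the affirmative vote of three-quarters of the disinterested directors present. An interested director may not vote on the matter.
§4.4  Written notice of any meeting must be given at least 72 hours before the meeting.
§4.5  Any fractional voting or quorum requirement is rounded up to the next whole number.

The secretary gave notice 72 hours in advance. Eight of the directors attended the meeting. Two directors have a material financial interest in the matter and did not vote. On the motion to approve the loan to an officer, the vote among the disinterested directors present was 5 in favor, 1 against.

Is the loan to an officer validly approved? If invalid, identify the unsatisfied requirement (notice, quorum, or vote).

Notice: 72 hours given; 72 required (72 ≥ 72). Satisfied.
Quorum: 8 present, but the 2 interested directors do not count, leaving 6. Quorum is 6. Satisfied.
Vote: the loan to an officer requires three-fourths of the disinterested directors present (8 − 2 = 6). 3/4 of 6 = 4.50, rounded up to 5, so 5 affirmative votes are needed; 5 voted in favor. Satisfied.

Valid — all requirements satisfied.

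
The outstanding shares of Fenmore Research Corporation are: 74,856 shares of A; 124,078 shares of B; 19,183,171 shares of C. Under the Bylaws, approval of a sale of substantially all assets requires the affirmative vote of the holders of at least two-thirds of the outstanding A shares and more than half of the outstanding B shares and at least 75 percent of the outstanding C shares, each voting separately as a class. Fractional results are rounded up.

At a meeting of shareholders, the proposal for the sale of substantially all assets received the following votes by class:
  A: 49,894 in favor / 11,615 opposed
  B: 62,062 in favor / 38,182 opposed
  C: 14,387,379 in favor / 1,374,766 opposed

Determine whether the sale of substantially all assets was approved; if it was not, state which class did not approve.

Not approved — the A shares did not give the required vote.

A: 2/3 of 74856 = 49904; 49,904 required, 49,894 in favor — not approved.
B: a majority of 124078 is 62040; 62,040 required, 62,062 in favor — approved.
C: 3/4 of 19183171 = 14387378.25, rounded up to 14387379; 14,387,379 required, 14,387,379 in favor — approved.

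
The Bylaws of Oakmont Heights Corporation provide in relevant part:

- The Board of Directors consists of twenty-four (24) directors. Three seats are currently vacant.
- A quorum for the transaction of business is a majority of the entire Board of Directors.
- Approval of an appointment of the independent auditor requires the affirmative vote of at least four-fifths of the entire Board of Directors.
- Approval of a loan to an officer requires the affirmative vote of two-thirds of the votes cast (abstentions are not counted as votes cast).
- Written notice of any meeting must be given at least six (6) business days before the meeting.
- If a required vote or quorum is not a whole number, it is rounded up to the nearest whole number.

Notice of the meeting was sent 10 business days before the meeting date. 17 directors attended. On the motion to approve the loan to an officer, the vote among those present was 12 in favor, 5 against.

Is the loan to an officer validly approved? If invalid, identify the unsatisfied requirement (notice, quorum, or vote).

Valid — all requirements satisfied.

Notice: 10 business days given; 6 required (10 ≥ 6). Satisfied.
Quorum: 17 present; quorum is 13. Satisfied.
Vote: the loan to an officer requires two-thirds of the votes cast (17). 2/3 of 17 = 11.33, rounded up to 12, so 12 affirmative votes are needed; 12 voted in favor. Satisfied.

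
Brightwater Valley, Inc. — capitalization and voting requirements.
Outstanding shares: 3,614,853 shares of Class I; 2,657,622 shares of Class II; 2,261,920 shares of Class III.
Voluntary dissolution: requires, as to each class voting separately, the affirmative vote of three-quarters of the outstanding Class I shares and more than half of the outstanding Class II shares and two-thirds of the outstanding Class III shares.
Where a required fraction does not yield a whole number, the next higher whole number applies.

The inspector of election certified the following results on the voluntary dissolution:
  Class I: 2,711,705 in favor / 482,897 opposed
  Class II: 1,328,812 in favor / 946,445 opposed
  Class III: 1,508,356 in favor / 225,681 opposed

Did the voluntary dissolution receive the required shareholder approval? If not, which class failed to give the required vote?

Class I: 3/4 of 3614853 = 2711139.75, rounded up to 2711140; 2,711,140 required, 2,711,705 in favor — approved.
Class II: a majority of 2657622 is 1328812; 1,328,812 required, 1,328,812 in favor — approved.
Class III: 2/3 of 2261920 = 1507946.67, rounded up to 1507947; 1,507,947 required, 1,508,356 in favor — approved.

Approved — every class gave the required vote.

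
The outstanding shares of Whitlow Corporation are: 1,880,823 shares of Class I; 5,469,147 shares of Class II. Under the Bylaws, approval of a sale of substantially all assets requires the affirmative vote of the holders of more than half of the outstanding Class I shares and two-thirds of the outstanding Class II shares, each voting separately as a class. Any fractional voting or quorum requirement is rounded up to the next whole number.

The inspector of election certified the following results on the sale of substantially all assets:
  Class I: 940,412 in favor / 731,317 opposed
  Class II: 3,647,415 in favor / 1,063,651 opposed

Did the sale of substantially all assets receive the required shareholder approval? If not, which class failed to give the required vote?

Class I: a majority of 1880823 is 940412; 940,412 required, 940,412 in favor — approved.
Class II: 2/3 of 5469147 = 3646098; 3,646,098 required, 3,647,415 in favor — approved.

Approved — every class gave the required vote.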